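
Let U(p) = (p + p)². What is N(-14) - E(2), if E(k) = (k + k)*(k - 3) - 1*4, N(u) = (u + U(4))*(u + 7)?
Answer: -342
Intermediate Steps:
U(p) = 4*p² (U(p) = (2*p)² = 4*p²)
N(u) = (7 + u)*(64 + u) (N(u) = (u + 4*4²)*(u + 7) = (u + 4*16)*(7 + u) = (u + 64)*(7 + u) = (64 + u)*(7 + u) = (7 + u)*(64 + u))
E(k) = -4 + 2*k*(-3 + k) (E(k) = (2*k)*(-3 + k) - 4 = 2*k*(-3 + k) - 4 = -4 + 2*k*(-3 + k))
N(-14) - E(2) = (448 + (-14)² + 71*(-14)) - (-4 - 6*2 + 2*2²) = (448 + 196 - 994) - (-4 - 12 + 2*4) = -350 - (-4 - 12 + 8) = -350 - 1*(-8) = -350 + 8 = -342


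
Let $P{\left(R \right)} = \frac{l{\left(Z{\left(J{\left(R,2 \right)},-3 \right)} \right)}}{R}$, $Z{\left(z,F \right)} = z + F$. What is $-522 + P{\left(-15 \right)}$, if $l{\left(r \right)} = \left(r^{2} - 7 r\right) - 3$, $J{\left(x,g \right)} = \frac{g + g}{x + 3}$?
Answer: $- \frac{70753}{135} \approx -524.1$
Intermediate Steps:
$J{\left(x,g \right)} = \frac{2 g}{3 + x}$
$Z{\left(z,F \right)} = F + z$
$l{\left(r \right)} = -3 + r^{2} - 7 r$
$P{\left(R \right)} = \frac{18 + \left(-3 + \frac{4}{3 + R}\right)^{2} - \frac{28}{3 + R}}{R}$ ($P{\left(R \right)} = \frac{-3 + \left(-3 + 2 \cdot 2 \frac{1}{3 + R}\right)^{2} - 7 \left(-3 + 2 \cdot 2 \frac{1}{3 + R}\right)}{R} = \frac{-3 + \left(-3 + \frac{4}{3 + R}\right)^{2} - 7 \left(-3 + \frac{4}{3 + R}\right)}{R} = \frac{-3 + \left(-3 + \frac{4}{3 + R}\right)^{2} + \left(21 - \frac{28}{3 + R}\right)}{R} = \frac{18 + \left(-3 + \frac{4}{3 + R}\right)^{2} - \frac{28}{3 + R}}{R}$)
$-522 + P{\left(-15 \right)} = -522 + \frac{103 + 27 \left(-15\right)^{2} + 110 \left(-15\right)}{\left(-15\right) \left(9 + \left(-15\right)^{2} + 6 \left(-15\right)\right)} = -522 - \frac{103 + 27 \cdot 225 - 1650}{15 \left(9 + 225 - 90\right)} = -522 - \frac{103 + 6075 - 1650}{15 \cdot 144} = -522 - \frac{1}{2160} \cdot 4528 = -522 - \frac{283}{135} = - \frac{70753}{135}$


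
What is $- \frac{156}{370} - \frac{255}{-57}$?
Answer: $\frac{14243}{3515} \approx 4.0521$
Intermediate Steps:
$- \frac{156}{370} - \frac{255}{-57} = \left(-156\right) \frac{1}{370} - - \frac{85}{19} = - \frac{78}{185} + \frac{85}{19} = \frac{14243}{3515}$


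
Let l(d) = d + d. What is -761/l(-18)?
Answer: 761/36 ≈ 21.139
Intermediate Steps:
l(d) = 2*d
-761/l(-18) = -761/(2*(-18)) = -761/(-36) = -761*(-1/36) = 761/36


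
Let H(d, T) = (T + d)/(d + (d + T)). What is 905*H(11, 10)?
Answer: 19005/32 ≈ 593.91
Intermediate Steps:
H(d, T) = (T + d)/(T + 2*d) (H(d, T) = (T + d)/(d + (T + d)) = (T + d)/(T + 2*d))
905*H(11, 10) = 905*((10 + 11)/(10 + 2*11)) = 905*(21/(10 + 22)) = 905*(21/32) = 19005/32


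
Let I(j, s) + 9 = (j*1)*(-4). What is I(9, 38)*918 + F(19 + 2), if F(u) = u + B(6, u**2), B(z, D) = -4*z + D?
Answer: -40872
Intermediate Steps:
I(j, s) = -9 - 4*j (I(j, s) = -9 + (j*1)*(-4) = -9 + j*(-4) = -9 - 4*j)
B(z, D) = D - 4*z
F(u) = -24 + u + u**2 (F(u) = u + (u**2 - 4*6) = u + (u**2 - 24) = u + (-24 + u**2) = -24 + u + u**2)
I(9, 38)*918 + F(19 + 2) = (-9 - 4*9)*918 + (-24 + (19 + 2) + (19 + 2)**2) = (-9 - 36)*918 + (-24 + 21 + 21**2) = -45*918 + (-24 + 21 + 441) = -41310 + 438 = -40872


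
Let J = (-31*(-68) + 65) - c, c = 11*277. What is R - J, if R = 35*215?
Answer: 8399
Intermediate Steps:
c = 3047
R = 7525
J = -874 (J = (-31*(-68) + 65) - 1*3047 = (2108 + 65) - 3047 = 2173 - 3047 = -874)
R - J = 7525 - 1*(-874) = 7525 + 874 = 8399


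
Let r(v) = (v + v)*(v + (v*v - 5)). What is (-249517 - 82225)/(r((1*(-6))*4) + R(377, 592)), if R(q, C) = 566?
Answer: 165871/12845 ≈ 12.913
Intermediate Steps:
r(v) = 2*v*(-5 + v + v²) (r(v) = (2*v)*(v + (v² - 5)) = (2*v)*(v + (-5 + v²)) = (2*v)*(-5 + v + v²) = 2*v*(-5 + v + v²))
(-249517 - 82225)/(r((1*(-6))*4) + R(377, 592)) = (-249517 - 82225)/(2*((1*(-6))*4)*(-5 + (1*(-6))*4 + ((1*(-6))*4)²) + 566) = -331742/(2*(-6*4)*(-5 - 6*4 + (-6*4)²) + 566) = -331742/(2*(-24)*(-5 - 24 + (-24)²) + 566) = -331742/(2*(-24)*(-5 - 24 + 576) + 566) = -331742/(2*(-24)*547 + 566) = -331742/(-26256 + 566) = -331742/(-25690) = -331742*(-1/25690) = 165871/12845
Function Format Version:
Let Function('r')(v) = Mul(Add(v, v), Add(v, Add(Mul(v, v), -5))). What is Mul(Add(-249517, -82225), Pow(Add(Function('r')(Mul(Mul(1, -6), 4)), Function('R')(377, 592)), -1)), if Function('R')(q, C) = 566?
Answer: Rational(165871, 12845) ≈ 12.913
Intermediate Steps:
Function('r')(v) = Mul(2, v, Add(-5, v, Pow(v, 2))) (Function('r')(v) = Mul(Mul(2, v), Add(v, Add(Pow(v, 2), -5))) = Mul(Mul(2, v), Add(v, Add(-5, Pow(v, 2)))) = Mul(Mul(2, v), Add(-5, v, Pow(v, 2))) = Mul(2, v, Add(-5, v, Pow(v, 2))))
Mul(Add(-249517, -82225), Pow(Add(Function('r')(Mul(Mul(1, -6), 4)), Function('R')(377, 592)), -1)) = Mul(Add(-249517, -82225), Pow(Add(Mul(2, Mul(Mul(1, -6), 4), Add(-5, Mul(Mul(1, -6), 4), Pow(Mul(Mul(1, -6), 4), 2))), 566), -1)) = Mul(-331742, Pow(Add(Mul(2, Mul(-6, 4), Add(-5, Mul(-6, 4), Pow(Mul(-6, 4), 2))), 566), -1)) = Mul(-331742, Pow(Add(Mul(2, -24, Add(-5, -24, Pow(-24, 2))), 566), -1)) = Mul(-331742, Pow(Add(Mul(2, -24, Add(-5, -24, 576)), 566), -1)) = Mul(-331742, Pow(Add(Mul(2, -24, 547), 566), -1)) = Mul(-331742, Pow(Add(-26256, 566), -1)) = Mul(-331742, Pow(-25690, -1)) = Mul(-331742, Rational(-1, 25690)) = Rational(165871, 12845)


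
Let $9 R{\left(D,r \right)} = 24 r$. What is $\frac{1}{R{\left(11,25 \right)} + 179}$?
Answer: $\frac{3}{737} \approx 0.0040706$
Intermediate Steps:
$R{\left(D,r \right)} = \frac{8 r}{3}$ ($R{\left(D,r \right)} = \frac{24 r}{9} = \frac{8 r}{3}$)
$\frac{1}{R{\left(11,25 \right)} + 179} = \frac{1}{\frac{8}{3} \cdot 25 + 179} = \frac{1}{\frac{200}{3} + 179} = \frac{1}{\frac{737}{3}} = \frac{3}{737}$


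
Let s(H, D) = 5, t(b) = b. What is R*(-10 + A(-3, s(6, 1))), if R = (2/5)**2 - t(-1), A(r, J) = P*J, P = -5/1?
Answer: -203/5 ≈ -40.600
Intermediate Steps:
P = -5 (P = -5*1 = -5)
A(r, J) = -5*J
R = 29/25 (R = (2/5)**2 - 1*(-1) = (2*(1/5))**2 + 1 = (2/5)**2 + 1 = 4/25 + 1 = 29/25 ≈ 1.1600)
R*(-10 + A(-3, s(6, 1))) = 29*(-10 - 5*5)/25 = 29*(-10 - 25)/25 = (29/25)*(-35) = -203/5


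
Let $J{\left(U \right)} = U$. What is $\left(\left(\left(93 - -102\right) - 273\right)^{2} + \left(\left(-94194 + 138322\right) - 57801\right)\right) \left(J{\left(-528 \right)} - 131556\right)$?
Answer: $1002385476$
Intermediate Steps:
$\left(\left(\left(93 - -102\right) - 273\right)^{2} + \left(\left(-94194 + 138322\right) - 57801\right)\right) \left(J{\left(-528 \right)} - 131556\right) = \left(\left(\left(93 - -102\right) - 273\right)^{2} + \left(\left(-94194 + 138322\right) - 57801\right)\right) \left(-528 - 131556\right) = \left(\left(\left(93 + 102\right) - 273\right)^{2} + \left(44128 - 57801\right)\right) \left(-132084\right) = \left(\left(195 - 273\right)^{2} - 13673\right) \left(-132084\right) = \left(\left(-78\right)^{2} - 13673\right) \left(-132084\right) = \left(6084 - 13673\right) \left(-132084\right) = \left(-7589\right) \left(-132084\right) = 1002385476$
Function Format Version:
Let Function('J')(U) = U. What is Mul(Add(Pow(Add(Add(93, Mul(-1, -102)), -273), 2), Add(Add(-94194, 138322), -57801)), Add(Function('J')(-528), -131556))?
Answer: 1002385476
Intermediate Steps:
Mul(Add(Pow(Add(Add(93, Mul(-1, -102)), -273), 2), Add(Add(-94194, 138322), -57801)), Add(Function('J')(-528), -131556)) = Mul(Add(Pow(Add(Add(93, Mul(-1, -102)), -273), 2), Add(Add(-94194, 138322), -57801)), Add(-528, -131556)) = Mul(Add(Pow(Add(Add(93, 102), -273), 2), Add(44128, -57801)), -132084) = Mul(Add(Pow(Add(195, -273), 2), -13673), -132084) = Mul(Add(Pow(-78, 2), -13673), -132084) = Mul(Add(6084, -13673), -132084) = Mul(-7589, -132084) = 1002385476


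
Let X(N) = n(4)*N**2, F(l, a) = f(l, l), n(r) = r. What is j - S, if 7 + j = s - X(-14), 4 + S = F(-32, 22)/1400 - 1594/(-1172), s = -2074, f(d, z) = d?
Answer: -293532681/102550 ≈ -2862.3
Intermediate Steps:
F(l, a) = l
X(N) = 4*N**2
S = -273069/102550 (S = -4 + (-32/1400 - 1594/(-1172)) = -4 + (-32*1/1400 - 1594*(-1/1172)) = -4 + (-4/175 + 797/586) = -4 + 137131/102550 = -273069/102550 ≈ -2.6628)
j = -2865 (j = -7 + (-2074 - 4*(-14)**2) = -7 + (-2074 - 4*196) = -7 + (-2074 - 1*784) = -7 + (-2074 - 784) = -7 - 2858 = -2865)
j - S = -2865 - 1*(-273069/102550) = -2865 + 273069/102550 = -293532681/102550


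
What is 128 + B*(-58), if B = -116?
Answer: 6856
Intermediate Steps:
128 + B*(-58) = 128 - 116*(-58) = 128 + 6728 = 6856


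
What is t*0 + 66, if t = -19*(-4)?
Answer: 66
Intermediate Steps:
t = 76
t*0 + 66 = 76*0 + 66 = 0 + 66 = 66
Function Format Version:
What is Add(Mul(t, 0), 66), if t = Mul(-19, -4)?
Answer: 66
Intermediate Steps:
t = 76
Add(Mul(t, 0), 66) = Add(Mul(76, 0), 66) = Add(0, 66) = 66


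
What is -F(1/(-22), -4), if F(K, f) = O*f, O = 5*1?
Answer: 20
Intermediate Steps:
O = 5
F(K, f) = 5*f
-F(1/(-22), -4) = -5*(-4) = -1*(-20) = 20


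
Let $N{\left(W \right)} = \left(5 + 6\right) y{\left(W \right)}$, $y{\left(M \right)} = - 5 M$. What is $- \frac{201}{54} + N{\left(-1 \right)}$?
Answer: $\frac{923}{18} \approx 51.278$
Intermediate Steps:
$N{\left(W \right)} = - 55 W$ ($N{\left(W \right)} = \left(5 + 6\right) \left(- 5 W\right) = 11 \left(- 5 W\right) = - 55 W$)
$- \frac{201}{54} + N{\left(-1 \right)} = - \frac{201}{54} - -55 = \left(-201\right) \frac{1}{54} + 55 = - \frac{67}{18} + 55 = \frac{923}{18}$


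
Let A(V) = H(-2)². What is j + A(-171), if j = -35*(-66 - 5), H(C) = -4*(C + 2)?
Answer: 2485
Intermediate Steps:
H(C) = -8 - 4*C (H(C) = -4*(2 + C) = -8 - 4*C)
A(V) = 0 (A(V) = (-8 - 4*(-2))² = (-8 + 8)² = 0² = 0)
j = 2485 (j = -35*(-71) = 2485)
j + A(-171) = 2485 + 0 = 2485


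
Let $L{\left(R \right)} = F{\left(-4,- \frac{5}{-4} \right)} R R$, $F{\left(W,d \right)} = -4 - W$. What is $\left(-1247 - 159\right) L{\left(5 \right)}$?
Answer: $0$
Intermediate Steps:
$L{\left(R \right)} = 0$ ($L{\left(R \right)} = \left(-4 - -4\right) R R = \left(-4 + 4\right) R^{2} = 0 R^{2} = 0$)
$\left(-1247 - 159\right) L{\left(5 \right)} = \left(-1247 - 159\right) 0 = \left(-1406\right) 0 = 0$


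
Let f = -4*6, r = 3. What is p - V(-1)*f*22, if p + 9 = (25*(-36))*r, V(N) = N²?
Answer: -2181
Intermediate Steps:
p = -2709 (p = -9 + (25*(-36))*3 = -9 - 900*3 = -9 - 2700 = -2709)
f = -24
p - V(-1)*f*22 = -2709 - (-1)²*(-24)*22 = -2709 - 1*(-24)*22 = -2709 - (-24)*22 = -2709 - 1*(-528) = -2709 + 528 = -2181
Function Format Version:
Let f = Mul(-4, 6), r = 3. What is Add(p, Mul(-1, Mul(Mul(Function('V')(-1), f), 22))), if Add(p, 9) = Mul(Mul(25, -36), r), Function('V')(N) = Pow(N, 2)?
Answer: -2181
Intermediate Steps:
p = -2709 (p = Add(-9, Mul(Mul(25, -36), 3)) = Add(-9, Mul(-900, 3)) = Add(-9, -2700) = -2709)
f = -24
Add(p, Mul(-1, Mul(Mul(Function('V')(-1), f), 22))) = Add(-2709, Mul(-1, Mul(Mul(Pow(-1, 2), -24), 22))) = Add(-2709, Mul(-1, Mul(Mul(1, -24), 22))) = Add(-2709, Mul(-1, Mul(-24, 22))) = Add(-2709, Mul(-1, -528)) = Add(-2709, 528) = -2181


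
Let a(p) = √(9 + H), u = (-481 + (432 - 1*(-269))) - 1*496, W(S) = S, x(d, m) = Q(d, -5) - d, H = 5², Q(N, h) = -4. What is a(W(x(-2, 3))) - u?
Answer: 276 + √34 ≈ 281.83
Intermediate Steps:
H = 25
x(d, m) = -4 - d
u = -276 (u = (-481 + (432 + 269)) - 496 = (-481 + 701) - 496 = 220 - 496 = -276)
a(p) = √34 (a(p) = √(9 + 25) = √34)
a(W(x(-2, 3))) - u = √34 - 1*(-276) = √34 + 276 = 276 + √34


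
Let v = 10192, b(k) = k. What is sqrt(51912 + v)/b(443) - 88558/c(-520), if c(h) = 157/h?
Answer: 46050160/157 + 2*sqrt(15526)/443 ≈ 2.9331e+5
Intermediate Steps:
sqrt(51912 + v)/b(443) - 88558/c(-520) = sqrt(51912 + 10192)/443 - 88558/(157/(-520)) = sqrt(62104)*(1/443) - 88558/(157*(-1/520)) = (2*sqrt(15526))*(1/443) - 88558/(-157/520) = 2*sqrt(15526)/443 - 88558*(-520/157) = 2*sqrt(15526)/443 + 46050160/157 = 46050160/157 + 2*sqrt(15526)/443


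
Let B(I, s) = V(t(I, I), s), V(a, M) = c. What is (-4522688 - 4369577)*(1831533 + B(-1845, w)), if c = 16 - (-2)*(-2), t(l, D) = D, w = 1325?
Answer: -16286583499425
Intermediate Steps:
c = 12 (c = 16 - 1*4 = 16 - 4 = 12)
V(a, M) = 12
B(I, s) = 12
(-4522688 - 4369577)*(1831533 + B(-1845, w)) = (-4522688 - 4369577)*(1831533 + 12) = -8892265*1831545 = -16286583499425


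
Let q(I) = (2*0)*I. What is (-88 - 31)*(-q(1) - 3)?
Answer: 357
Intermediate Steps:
q(I) = 0 (q(I) = 0*I = 0)
(-88 - 31)*(-q(1) - 3) = (-88 - 31)*(-1*0 - 3) = -119*(0 - 3) = -119*(-3) = 357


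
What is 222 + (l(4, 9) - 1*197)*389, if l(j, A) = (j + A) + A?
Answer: -67853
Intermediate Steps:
l(j, A) = j + 2*A (l(j, A) = (A + j) + A = j + 2*A)
222 + (l(4, 9) - 1*197)*389 = 222 + ((4 + 2*9) - 1*197)*389 = 222 + ((4 + 18) - 197)*389 = 222 + (22 - 197)*389 = 222 - 175*389 = 222 - 68075 = -67853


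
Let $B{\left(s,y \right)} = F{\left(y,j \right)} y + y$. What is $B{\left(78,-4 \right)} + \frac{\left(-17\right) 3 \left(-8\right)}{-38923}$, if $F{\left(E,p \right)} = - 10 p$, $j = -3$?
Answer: $- \frac{4826860}{38923} \approx -124.01$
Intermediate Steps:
$B{\left(s,y \right)} = 31 y$ ($B{\left(s,y \right)} = \left(-10\right) \left(-3\right) y + y = 30 y + y = 31 y$)
$B{\left(78,-4 \right)} + \frac{\left(-17\right) 3 \left(-8\right)}{-38923} = 31 \left(-4\right) + \frac{\left(-17\right) 3 \left(-8\right)}{-38923} = -124 + \left(-51\right) \left(-8\right) \left(- \frac{1}{38923}\right) = -124 + 408 \left(- \frac{1}{38923}\right) = -124 - \frac{408}{38923} = - \frac{4826860}{38923}$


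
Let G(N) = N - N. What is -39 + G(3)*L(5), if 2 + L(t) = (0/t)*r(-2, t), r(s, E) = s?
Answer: -39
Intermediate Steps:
G(N) = 0
L(t) = -2 (L(t) = -2 + (0/t)*(-2) = -2 + 0*(-2) = -2 + 0 = -2)
-39 + G(3)*L(5) = -39 + 0*(-2) = -39 + 0 = -39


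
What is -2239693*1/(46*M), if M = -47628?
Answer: 2239693/2190888 ≈ 1.0223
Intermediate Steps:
-2239693*1/(46*M) = -2239693/(46*(-47628)) = -2239693/(-2190888) = -2239693*(-1/2190888) = 2239693/2190888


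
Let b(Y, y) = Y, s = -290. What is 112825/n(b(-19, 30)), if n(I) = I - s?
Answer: 112825/271 ≈ 416.33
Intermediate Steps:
n(I) = 290 + I (n(I) = I - 1*(-290) = I + 290 = 290 + I)
112825/n(b(-19, 30)) = 112825/(290 - 19) = 112825/271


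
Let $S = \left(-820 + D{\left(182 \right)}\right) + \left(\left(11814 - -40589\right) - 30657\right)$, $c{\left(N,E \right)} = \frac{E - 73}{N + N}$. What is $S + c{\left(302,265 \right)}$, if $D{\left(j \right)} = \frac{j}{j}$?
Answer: $\frac{3160025}{151} \approx 20927.0$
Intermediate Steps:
$D{\left(j \right)} = 1$
$c{\left(N,E \right)} = \frac{-73 + E}{2 N}$
$S = 20927$ ($S = \left(-820 + 1\right) + \left(\left(11814 - -40589\right) - 30657\right) = -819 + \left(\left(11814 + 40589\right) - 30657\right) = -819 + \left(52403 - 30657\right) = -819 + 21746 = 20927$)
$S + c{\left(302,265 \right)} = 20927 + \frac{-73 + 265}{2 \cdot 302} = 20927 + \frac{1}{2} \cdot \frac{1}{302} \cdot 192 = 20927 + \frac{48}{151} = \frac{3160025}{151}$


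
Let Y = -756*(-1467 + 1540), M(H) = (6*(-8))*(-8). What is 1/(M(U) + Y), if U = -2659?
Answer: -1/54804 ≈ -1.8247e-5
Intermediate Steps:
M(H) = 384 (M(H) = -48*(-8) = 384)
Y = -55188 (Y = -756*73 = -55188)
1/(M(U) + Y) = 1/(384 - 55188) = 1/(-54804) = -1/54804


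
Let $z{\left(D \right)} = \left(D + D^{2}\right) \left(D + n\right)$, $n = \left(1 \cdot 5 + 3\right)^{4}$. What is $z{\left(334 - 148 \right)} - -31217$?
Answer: $148967741$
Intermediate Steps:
$n = 4096$ ($n = \left(5 + 3\right)^{4} = 8^{4} = 4096$)
$z{\left(D \right)} = \left(4096 + D\right) \left(D + D^{2}\right)$ ($z{\left(D \right)} = \left(D + D^{2}\right) \left(D + 4096\right) = \left(D + D^{2}\right) \left(4096 + D\right) = \left(4096 + D\right) \left(D + D^{2}\right)$)
$z{\left(334 - 148 \right)} - -31217 = \left(334 - 148\right) \left(4096 + \left(334 - 148\right)^{2} + 4097 \left(334 - 148\right)\right) - -31217 = 186 \left(4096 + 186^{2} + 4097 \cdot 186\right) + 31217 = 186 \left(4096 + 34596 + 762042\right) + 31217 = 186 \cdot 800734 + 31217 = 148936524 + 31217 = 148967741$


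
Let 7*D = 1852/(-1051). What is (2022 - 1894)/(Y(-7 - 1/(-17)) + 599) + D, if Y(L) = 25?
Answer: -13372/286923 ≈ -0.046605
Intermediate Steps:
D = -1852/7357 (D = (1852/(-1051))/7 = (1852*(-1/1051))/7 = (⅐)*(-1852/1051) = -1852/7357 ≈ -0.25173)
(2022 - 1894)/(Y(-7 - 1/(-17)) + 599) + D = (2022 - 1894)/(25 + 599) - 1852/7357 = 128/624 - 1852/7357 = 128*(1/624) - 1852/7357 = 8/39 - 1852/7357 = -13372/286923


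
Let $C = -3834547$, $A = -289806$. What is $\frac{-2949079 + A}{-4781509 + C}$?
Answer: $\frac{3238885}{8616056} \approx 0.37591$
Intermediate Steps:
$\frac{-2949079 + A}{-4781509 + C} = \frac{-2949079 - 289806}{-4781509 - 3834547} = - \frac{3238885}{-8616056} = \left(-3238885\right) \left(- \frac{1}{8616056}\right) = \frac{3238885}{8616056}$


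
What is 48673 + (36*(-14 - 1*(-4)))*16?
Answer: 42913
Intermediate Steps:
48673 + (36*(-14 - 1*(-4)))*16 = 48673 + (36*(-14 + 4))*16 = 48673 + (36*(-10))*16 = 48673 - 360*16 = 48673 - 5760 = 42913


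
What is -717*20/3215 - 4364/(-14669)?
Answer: -39264640/9432167 ≈ -4.1628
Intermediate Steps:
-717*20/3215 - 4364/(-14669) = -14340*1/3215 - 4364*(-1/14669) = -2868/643 + 4364/14669 = -39264640/9432167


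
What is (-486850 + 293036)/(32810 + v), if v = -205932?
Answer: 96907/86561 ≈ 1.1195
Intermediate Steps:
(-486850 + 293036)/(32810 + v) = (-486850 + 293036)/(32810 - 205932) = -193814/(-173122) = -193814*(-1/173122) = 96907/86561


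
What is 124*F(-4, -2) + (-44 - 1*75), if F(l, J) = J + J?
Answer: -615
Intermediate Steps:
F(l, J) = 2*J
124*F(-4, -2) + (-44 - 1*75) = 124*(2*(-2)) + (-44 - 1*75) = 124*(-4) + (-44 - 75) = -496 - 119 = -615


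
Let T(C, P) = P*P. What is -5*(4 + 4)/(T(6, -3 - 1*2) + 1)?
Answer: -20/13 ≈ -1.5385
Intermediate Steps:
T(C, P) = P**2
-5*(4 + 4)/(T(6, -3 - 1*2) + 1) = -5*(4 + 4)/((-3 - 1*2)**2 + 1) = -40/((-3 - 2)**2 + 1) = -40/((-5)**2 + 1) = -40/(25 + 1) = -40/26 = -5*4/13 = -20/13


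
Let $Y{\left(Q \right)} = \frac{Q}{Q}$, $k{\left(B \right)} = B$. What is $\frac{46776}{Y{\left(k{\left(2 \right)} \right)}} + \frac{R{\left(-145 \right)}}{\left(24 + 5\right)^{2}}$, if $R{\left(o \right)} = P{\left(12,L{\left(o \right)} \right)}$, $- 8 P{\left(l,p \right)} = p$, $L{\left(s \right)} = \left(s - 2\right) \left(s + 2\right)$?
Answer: $\frac{314687907}{6728} \approx 46773.0$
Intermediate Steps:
$L{\left(s \right)} = \left(-2 + s\right) \left(2 + s\right)$
$P{\left(l,p \right)} = - \frac{p}{8}$
$R{\left(o \right)} = \frac{1}{2} - \frac{o^{2}}{8}$ ($R{\left(o \right)} = - \frac{-4 + o^{2}}{8} = \frac{1}{2} - \frac{o^{2}}{8}$)
$Y{\left(Q \right)} = 1$
$\frac{46776}{Y{\left(k{\left(2 \right)} \right)}} + \frac{R{\left(-145 \right)}}{\left(24 + 5\right)^{2}} = \frac{46776}{1} + \frac{\frac{1}{2} - \frac{\left(-145\right)^{2}}{8}}{\left(24 + 5\right)^{2}} = 46776 \cdot 1 + \frac{\frac{1}{2} - \frac{21025}{8}}{29^{2}} = 46776 + \frac{\frac{1}{2} - \frac{21025}{8}}{841} = 46776 - \frac{21021}{6728} = \frac{314687907}{6728}$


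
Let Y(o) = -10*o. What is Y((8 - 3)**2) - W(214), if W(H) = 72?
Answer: -322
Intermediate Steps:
Y((8 - 3)**2) - W(214) = -10*(8 - 3)**2 - 1*72 = -10*5**2 - 72 = -10*25 - 72 = -250 - 72 = -322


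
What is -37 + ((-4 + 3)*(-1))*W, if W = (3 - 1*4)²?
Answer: -36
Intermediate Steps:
W = 1 (W = (3 - 4)² = (-1)² = 1)
-37 + ((-4 + 3)*(-1))*W = -37 + ((-4 + 3)*(-1))*1 = -37 - 1*(-1)*1 = -37 + 1*1 = -37 + 1 = -36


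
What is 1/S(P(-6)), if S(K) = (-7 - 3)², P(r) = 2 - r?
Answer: 1/100 ≈ 0.010000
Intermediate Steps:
S(K) = 100 (S(K) = (-10)² = 100)
1/S(P(-6)) = 1/100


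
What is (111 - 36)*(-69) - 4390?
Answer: -9565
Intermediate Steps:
(111 - 36)*(-69) - 4390 = 75*(-69) - 4390 = -5175 - 4390 = -9565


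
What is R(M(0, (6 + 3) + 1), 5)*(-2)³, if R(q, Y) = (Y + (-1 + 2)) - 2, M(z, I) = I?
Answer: -32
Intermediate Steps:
R(q, Y) = -1 + Y (R(q, Y) = (Y + 1) - 2 = (1 + Y) - 2 = -1 + Y)
R(M(0, (6 + 3) + 1), 5)*(-2)³ = (-1 + 5)*(-2)³ = 4*(-8) = -32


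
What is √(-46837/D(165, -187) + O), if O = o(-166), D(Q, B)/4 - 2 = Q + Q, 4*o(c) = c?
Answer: I*√8461767/332 ≈ 8.7618*I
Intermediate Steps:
o(c) = c/4
D(Q, B) = 8 + 8*Q (D(Q, B) = 8 + 4*(Q + Q) = 8 + 4*(2*Q) = 8 + 8*Q)
O = -83/2 (O = (¼)*(-166) = -83/2 ≈ -41.500)
√(-46837/D(165, -187) + O) = √(-46837/(8 + 8*165) - 83/2) = √(-46837/(8 + 1320) - 83/2) = √(-46837/1328 - 83/2) = √(-101949/1328) = I*√8461767/332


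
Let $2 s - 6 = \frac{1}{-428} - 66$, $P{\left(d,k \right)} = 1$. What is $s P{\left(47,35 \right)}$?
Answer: $- \frac{25681}{856} \approx -30.001$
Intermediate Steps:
$s = - \frac{25681}{856}$ ($s = 3 + \frac{\frac{1}{-428} - 66}{2} = 3 + \frac{- \frac{1}{428} - 66}{2} = 3 + \frac{1}{2} \left(- \frac{28249}{428}\right) = 3 - \frac{28249}{856} = - \frac{25681}{856} \approx -30.001$)
$s P{\left(47,35 \right)} = \left(- \frac{25681}{856}\right) 1 = - \frac{25681}{856}$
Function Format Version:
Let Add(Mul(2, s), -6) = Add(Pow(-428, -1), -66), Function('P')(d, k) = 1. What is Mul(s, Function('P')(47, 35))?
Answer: Rational(-25681, 856) ≈ -30.001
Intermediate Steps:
s = Rational(-25681, 856) (s = Add(3, Mul(Rational(1, 2), Add(Pow(-428, -1), -66))) = Add(3, Mul(Rational(1, 2), Add(Rational(-1, 428), -66))) = Add(3, Mul(Rational(1, 2), Rational(-28249, 428))) = Add(3, Rational(-28249, 856)) = Rational(-25681, 856) ≈ -30.001)
Mul(s, Function('P')(47, 35)) = Mul(Rational(-25681, 856), 1) = Rational(-25681, 856)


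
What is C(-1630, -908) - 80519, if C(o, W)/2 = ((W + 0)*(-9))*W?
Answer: -14920871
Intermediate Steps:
C(o, W) = -18*W² (C(o, W) = 2*(((W + 0)*(-9))*W) = 2*((W*(-9))*W) = 2*((-9*W)*W) = 2*(-9*W²) = -18*W²)
C(-1630, -908) - 80519 = -18*(-908)² - 80519 = -18*824464 - 80519 = -14840352 - 80519 = -14920871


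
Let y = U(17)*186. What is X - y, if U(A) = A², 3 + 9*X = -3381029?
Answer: -3864818/9 ≈ -4.2942e+5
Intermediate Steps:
X = -3381032/9 (X = -⅓ + (⅑)*(-3381029) = -⅓ - 3381029/9 = -3381032/9 ≈ -3.7567e+5)
y = 53754 (y = 17²*186 = 289*186 = 53754)
X - y = -3381032/9 - 1*53754 = -3381032/9 - 53754 = -3864818/9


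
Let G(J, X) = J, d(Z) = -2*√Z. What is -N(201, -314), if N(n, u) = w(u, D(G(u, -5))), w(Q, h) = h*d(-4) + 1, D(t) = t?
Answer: -1 - 1256*I ≈ -1.0 - 1256.0*I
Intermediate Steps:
w(Q, h) = 1 - 4*I*h (w(Q, h) = h*(-4*I) + 1 = -4*I*h + 1 = 1 - 4*I*h)
N(n, u) = 1 - 4*I*u
-N(201, -314) = -(1 - 4*I*(-314)) = -(1 + 1256*I) = -1 - 1256*I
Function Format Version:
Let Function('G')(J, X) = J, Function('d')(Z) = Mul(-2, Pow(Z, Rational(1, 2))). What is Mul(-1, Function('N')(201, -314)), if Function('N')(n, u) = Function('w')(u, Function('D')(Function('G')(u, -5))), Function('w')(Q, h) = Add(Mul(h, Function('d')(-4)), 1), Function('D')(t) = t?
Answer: Add(-1, Mul(-1256, I)) ≈ Add(-1.0000, Mul(-1256.0, I))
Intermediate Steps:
Function('w')(Q, h) = Add(1, Mul(-4, I, h)) (Function('w')(Q, h) = Add(Mul(h, Mul(-2, Pow(-4, Rational(1, 2)))), 1) = Add(Mul(h, Mul(-2, Mul(2, I))), 1) = Add(Mul(h, Mul(-4, I)), 1) = Add(Mul(-4, I, h), 1) = Add(1, Mul(-4, I, h)))
Function('N')(n, u) = Add(1, Mul(-4, I, u))
Mul(-1, Function('N')(201, -314)) = Mul(-1, Add(1, Mul(-4, I, -314))) = Mul(-1, Add(1, Mul(1256, I))) = Add(-1, Mul(-1256, I))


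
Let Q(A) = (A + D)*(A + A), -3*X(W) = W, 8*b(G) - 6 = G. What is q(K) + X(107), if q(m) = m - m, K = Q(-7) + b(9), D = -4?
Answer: -107/3 ≈ -35.667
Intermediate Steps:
b(G) = ¾ + G/8
X(W) = -W/3
Q(A) = 2*A*(-4 + A) (Q(A) = (A - 4)*(A + A) = (-4 + A)*(2*A) = 2*A*(-4 + A))
K = 1247/8 (K = 2*(-7)*(-4 - 7) + (¾ + (⅛)*9) = 2*(-7)*(-11) + (¾ + 9/8) = 154 + 15/8 = 1247/8 ≈ 155.88)
q(m) = 0
q(K) + X(107) = 0 - ⅓*107 = 0 - 107/3 = -107/3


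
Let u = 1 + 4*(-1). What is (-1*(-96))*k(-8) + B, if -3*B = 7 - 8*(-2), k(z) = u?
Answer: -887/3 ≈ -295.67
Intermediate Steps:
u = -3 (u = 1 - 4 = -3)
k(z) = -3
B = -23/3 (B = -(7 - 8*(-2))/3 = -(7 + 16)/3 = -⅓*23 = -23/3 ≈ -7.6667)
(-1*(-96))*k(-8) + B = -1*(-96)*(-3) - 23/3 = 96*(-3) - 23/3 = -288 - 23/3 = -887/3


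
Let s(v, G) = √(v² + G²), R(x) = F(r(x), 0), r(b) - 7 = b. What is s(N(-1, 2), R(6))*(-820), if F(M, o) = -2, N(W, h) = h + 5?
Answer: -820*√53 ≈ -5969.7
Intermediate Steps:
r(b) = 7 + b
N(W, h) = 5 + h
R(x) = -2
s(v, G) = √(G² + v²)
s(N(-1, 2), R(6))*(-820) = √((-2)² + (5 + 2)²)*(-820) = √(4 + 7²)*(-820) = √(4 + 49)*(-820) = √53*(-820) = -820*√53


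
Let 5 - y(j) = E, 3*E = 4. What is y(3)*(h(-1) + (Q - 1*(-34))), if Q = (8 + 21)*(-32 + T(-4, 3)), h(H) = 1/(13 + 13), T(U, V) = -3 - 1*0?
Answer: -280555/78 ≈ -3596.9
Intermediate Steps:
T(U, V) = -3 (T(U, V) = -3 + 0 = -3)
h(H) = 1/26
E = 4/3 (E = (⅓)*4 = 4/3 ≈ 1.3333)
y(j) = 11/3 (y(j) = 5 - 1*4/3 = 5 - 4/3 = 11/3)
Q = -1015 (Q = (8 + 21)*(-32 - 3) = 29*(-35) = -1015)
y(3)*(h(-1) + (Q - 1*(-34))) = 11*(1/26 + (-1015 - 1*(-34)))/3 = 11*(1/26 + (-1015 + 34))/3 = 11*(1/26 - 981)/3 = (11/3)*(-25505/26) = -280555/78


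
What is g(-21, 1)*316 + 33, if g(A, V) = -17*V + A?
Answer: -11975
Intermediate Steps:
g(A, V) = A - 17*V
g(-21, 1)*316 + 33 = (-21 - 17*1)*316 + 33 = (-21 - 17)*316 + 33 = -38*316 + 33 = -12008 + 33 = -11975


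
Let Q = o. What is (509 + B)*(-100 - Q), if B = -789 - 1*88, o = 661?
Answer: 280048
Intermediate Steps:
Q = 661
B = -877 (B = -789 - 88 = -877)
(509 + B)*(-100 - Q) = (509 - 877)*(-100 - 1*661) = -368*(-100 - 661) = -368*(-761) = 280048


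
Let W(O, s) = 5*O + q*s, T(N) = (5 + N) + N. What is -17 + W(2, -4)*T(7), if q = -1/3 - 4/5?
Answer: 3887/15 ≈ 259.13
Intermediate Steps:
q = -17/15 (q = -1*1/3 - 4*1/5 = -1/3 - 4/5 = -17/15 ≈ -1.1333)
T(N) = 5 + 2*N
W(O, s) = 5*O - 17*s/15
-17 + W(2, -4)*T(7) = -17 + (5*2 - 17/15*(-4))*(5 + 2*7) = -17 + (10 + 68/15)*(5 + 14) = -17 + (218/15)*19 = -17 + 4142/15 = 3887/15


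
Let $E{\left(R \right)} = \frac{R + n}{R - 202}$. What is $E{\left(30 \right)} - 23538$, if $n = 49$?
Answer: $- \frac{4048615}{172} \approx -23538.0$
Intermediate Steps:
$E{\left(R \right)} = \frac{49 + R}{-202 + R}$ ($E{\left(R \right)} = \frac{R + 49}{R - 202} = \frac{49 + R}{-202 + R}$)
$E{\left(30 \right)} - 23538 = \frac{49 + 30}{-202 + 30} - 23538 = \frac{1}{-172} \cdot 79 - 23538 = \left(- \frac{1}{172}\right) 79 - 23538 = - \frac{79}{172} - 23538 = - \frac{4048615}{172}$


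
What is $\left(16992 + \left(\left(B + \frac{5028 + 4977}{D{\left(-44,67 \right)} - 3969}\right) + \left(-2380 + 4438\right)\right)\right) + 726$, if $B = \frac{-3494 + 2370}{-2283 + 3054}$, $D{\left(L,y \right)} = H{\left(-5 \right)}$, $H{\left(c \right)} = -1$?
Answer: $\frac{12103917797}{612174} \approx 19772.0$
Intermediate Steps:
$D{\left(L,y \right)} = -1$
$B = - \frac{1124}{771} \approx -1.4578$
$\left(16992 + \left(\left(B + \frac{5028 + 4977}{D{\left(-44,67 \right)} - 3969}\right) + \left(-2380 + 4438\right)\right)\right) + 726 = \left(16992 + \left(\left(- \frac{1124}{771} + \frac{5028 + 4977}{-1 - 3969}\right) + \left(-2380 + 4438\right)\right)\right) + 726 = \left(16992 + \left(\left(- \frac{1124}{771} + \frac{10005}{-3970}\right) + 2058\right)\right) + 726 = \left(16992 + \left(\left(- \frac{1124}{771} + 10005 \left(- \frac{1}{3970}\right)\right) + 2058\right)\right) + 726 = \left(16992 + \left(\left(- \frac{1124}{771} - \frac{2001}{794}\right) + 2058\right)\right) + 726 = \left(16992 + \left(- \frac{2435227}{612174} + 2058\right)\right) + 726 = \left(16992 + \frac{1257418865}{612174}\right) + 726 = \frac{11659479473}{612174} + 726 = \frac{12103917797}{612174}$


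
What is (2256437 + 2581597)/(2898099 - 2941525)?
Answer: -2419017/21713 ≈ -111.41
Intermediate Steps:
(2256437 + 2581597)/(2898099 - 2941525) = 4838034/(-43426) = 4838034*(-1/43426) = -2419017/21713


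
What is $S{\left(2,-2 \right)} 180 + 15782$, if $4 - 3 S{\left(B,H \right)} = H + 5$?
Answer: $15842$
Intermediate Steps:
$S{\left(B,H \right)} = - \frac{1}{3} - \frac{H}{3}$ ($S{\left(B,H \right)} = \frac{4}{3} - \frac{H + 5}{3} = \frac{4}{3} - \frac{5 + H}{3} = \frac{4}{3} - \left(\frac{5}{3} + \frac{H}{3}\right) = - \frac{1}{3} - \frac{H}{3}$)
$S{\left(2,-2 \right)} 180 + 15782 = \left(- \frac{1}{3} - - \frac{2}{3}\right) 180 + 15782 = \left(- \frac{1}{3} + \frac{2}{3}\right) 180 + 15782 = \frac{1}{3} \cdot 180 + 15782 = 60 + 15782 = 15842$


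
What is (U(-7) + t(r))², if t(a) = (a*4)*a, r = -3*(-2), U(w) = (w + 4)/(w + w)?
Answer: 4076361/196 ≈ 20798.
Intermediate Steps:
U(w) = (4 + w)/(2*w) (U(w) = (4 + w)/((2*w)) = (4 + w)*(1/(2*w)) = (4 + w)/(2*w))
r = 6
t(a) = 4*a² (t(a) = (4*a)*a = 4*a²)
(U(-7) + t(r))² = ((½)*(4 - 7)/(-7) + 4*6²)² = ((½)*(-⅐)*(-3) + 4*36)² = (3/14 + 144)² = (2019/14)² = 4076361/196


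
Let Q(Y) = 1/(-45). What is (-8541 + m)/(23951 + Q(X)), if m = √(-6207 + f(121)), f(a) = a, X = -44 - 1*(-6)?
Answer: -384345/1077794 + 45*I*√6086/1077794 ≈ -0.3566 + 0.0032572*I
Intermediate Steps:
X = -38 (X = -44 + 6 = -38)
Q(Y) = -1/45
m = I*√6086 (m = √(-6207 + 121) = √(-6086) = I*√6086 ≈ 78.013*I)
(-8541 + m)/(23951 + Q(X)) = (-8541 + I*√6086)/(23951 - 1/45) = (-8541 + I*√6086)/(1077794/45) = (-8541 + I*√6086)*(45/1077794) = -384345/1077794 + 45*I*√6086/1077794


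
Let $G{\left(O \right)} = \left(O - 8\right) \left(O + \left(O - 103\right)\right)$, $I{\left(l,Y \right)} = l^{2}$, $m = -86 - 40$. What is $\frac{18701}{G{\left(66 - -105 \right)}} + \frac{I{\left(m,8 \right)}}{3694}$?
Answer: $\frac{343781413}{71953579} \approx 4.7778$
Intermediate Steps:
$m = -126$ ($m = -86 - 40 = -126$)
$G{\left(O \right)} = \left(-103 + 2 O\right) \left(-8 + O\right)$ ($G{\left(O \right)} = \left(-8 + O\right) \left(O + \left(O - 103\right)\right) = \left(-8 + O\right) \left(O + \left(-103 + O\right)\right) = \left(-8 + O\right) \left(-103 + 2 O\right) = \left(-103 + 2 O\right) \left(-8 + O\right)$)
$\frac{18701}{G{\left(66 - -105 \right)}} + \frac{I{\left(m,8 \right)}}{3694} = \frac{18701}{824 - 119 \left(66 - -105\right) + 2 \left(66 - -105\right)^{2}} + \frac{\left(-126\right)^{2}}{3694} = \frac{18701}{824 - 119 \left(66 + 105\right) + 2 \left(66 + 105\right)^{2}} + 15876 \cdot \frac{1}{3694} = \frac{18701}{824 - 20349 + 2 \cdot 171^{2}} + \frac{7938}{1847} = \frac{18701}{824 - 20349 + 2 \cdot 29241} + \frac{7938}{1847} = \frac{18701}{824 - 20349 + 58482} + \frac{7938}{1847} = \frac{18701}{38957} + \frac{7938}{1847} = \frac{343781413}{71953579}$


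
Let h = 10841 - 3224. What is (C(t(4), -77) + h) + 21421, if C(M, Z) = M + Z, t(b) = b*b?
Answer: 28977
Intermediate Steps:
t(b) = b²
h = 7617
(C(t(4), -77) + h) + 21421 = ((4² - 77) + 7617) + 21421 = ((16 - 77) + 7617) + 21421 = (-61 + 7617) + 21421 = 7556 + 21421 = 28977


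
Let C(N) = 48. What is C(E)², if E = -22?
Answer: 2304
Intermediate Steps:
C(E)² = 48² = 2304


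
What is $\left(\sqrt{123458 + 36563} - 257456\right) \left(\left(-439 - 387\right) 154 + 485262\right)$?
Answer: $-92184180448 + 358058 \sqrt{160021} \approx -9.2041 \cdot 10^{10}$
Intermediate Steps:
$\left(\sqrt{123458 + 36563} - 257456\right) \left(\left(-439 - 387\right) 154 + 485262\right) = \left(\sqrt{160021} - 257456\right) \left(\left(-826\right) 154 + 485262\right) = \left(-257456 + \sqrt{160021}\right) \left(-127204 + 485262\right) = \left(-257456 + \sqrt{160021}\right) 358058 = -92184180448 + 358058 \sqrt{160021}$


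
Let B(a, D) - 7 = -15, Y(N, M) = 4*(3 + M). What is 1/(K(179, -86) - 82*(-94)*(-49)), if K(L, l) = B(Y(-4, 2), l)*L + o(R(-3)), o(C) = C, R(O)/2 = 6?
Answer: -1/379112 ≈ -2.6377e-6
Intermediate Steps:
Y(N, M) = 12 + 4*M
B(a, D) = -8 (B(a, D) = 7 - 15 = -8)
R(O) = 12 (R(O) = 2*6 = 12)
K(L, l) = 12 - 8*L (K(L, l) = -8*L + 12 = 12 - 8*L)
1/(K(179, -86) - 82*(-94)*(-49)) = 1/((12 - 8*179) - 82*(-94)*(-49)) = 1/((12 - 1432) + 7708*(-49)) = 1/(-1420 - 377692) = 1/(-379112) = -1/379112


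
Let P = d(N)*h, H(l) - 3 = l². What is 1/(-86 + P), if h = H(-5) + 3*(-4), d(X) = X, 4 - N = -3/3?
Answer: -⅙ ≈ -0.16667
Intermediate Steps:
N = 5 (N = 4 - (-3)/3 = 4 - 1*(-1) = 4 + 1 = 5)
H(l) = 3 + l²
h = 16 (h = (3 + (-5)²) + 3*(-4) = (3 + 25) - 12 = 28 - 12 = 16)
P = 80 (P = 5*16 = 80)
1/(-86 + P) = 1/(-86 + 80) = 1/(-6) = -⅙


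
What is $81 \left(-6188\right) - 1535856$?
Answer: $-2037084$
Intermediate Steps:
$81 \left(-6188\right) - 1535856 = -501228 - 1535856 = -2037084$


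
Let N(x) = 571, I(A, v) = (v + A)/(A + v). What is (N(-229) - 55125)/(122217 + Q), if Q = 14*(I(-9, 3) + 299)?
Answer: -54554/126417 ≈ -0.43154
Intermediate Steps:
I(A, v) = 1 (I(A, v) = (A + v)/(A + v) = 1)
Q = 4200 (Q = 14*(1 + 299) = 14*300 = 4200)
(N(-229) - 55125)/(122217 + Q) = (571 - 55125)/(122217 + 4200) = -54554/126417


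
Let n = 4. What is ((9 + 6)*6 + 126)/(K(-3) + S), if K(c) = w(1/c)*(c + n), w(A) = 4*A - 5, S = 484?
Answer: 648/1433 ≈ 0.45220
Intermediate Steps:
w(A) = -5 + 4*A
K(c) = (-5 + 4/c)*(4 + c) (K(c) = (-5 + 4/c)*(c + 4) = (-5 + 4/c)*(4 + c))
((9 + 6)*6 + 126)/(K(-3) + S) = ((9 + 6)*6 + 126)/((-16 - 5*(-3) + 16/(-3)) + 484) = (15*6 + 126)/((-16 + 15 + 16*(-1/3)) + 484) = (90 + 126)/((-16 + 15 - 16/3) + 484) = 216/(-19/3 + 484) = 216/(1433/3) = 216*(3/1433) = 648/1433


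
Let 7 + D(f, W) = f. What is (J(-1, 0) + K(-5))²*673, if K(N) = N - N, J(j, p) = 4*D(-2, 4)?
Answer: 872208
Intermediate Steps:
D(f, W) = -7 + f
J(j, p) = -36 (J(j, p) = 4*(-7 - 2) = 4*(-9) = -36)
K(N) = 0
(J(-1, 0) + K(-5))²*673 = (-36 + 0)²*673 = (-36)²*673 = 1296*673 = 872208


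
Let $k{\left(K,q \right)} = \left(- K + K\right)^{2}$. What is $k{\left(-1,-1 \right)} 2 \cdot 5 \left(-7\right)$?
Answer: $0$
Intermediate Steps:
$k{\left(K,q \right)} = 0$ ($k{\left(K,q \right)} = 0^{2} = 0$)
$k{\left(-1,-1 \right)} 2 \cdot 5 \left(-7\right) = 0 \cdot 2 \cdot 5 \left(-7\right) = 0 \cdot 10 \left(-7\right) = 0 \left(-7\right) = 0$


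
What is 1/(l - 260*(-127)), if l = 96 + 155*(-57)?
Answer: 1/24281 ≈ 4.1184e-5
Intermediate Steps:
l = -8739 (l = 96 - 8835 = -8739)
1/(l - 260*(-127)) = 1/(-8739 - 260*(-127)) = 1/(-8739 + 33020) = 1/24281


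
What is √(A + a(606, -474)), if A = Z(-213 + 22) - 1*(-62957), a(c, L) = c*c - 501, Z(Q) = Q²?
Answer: 3*√51797 ≈ 682.77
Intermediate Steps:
a(c, L) = -501 + c² (a(c, L) = c² - 501 = -501 + c²)
A = 99438 (A = (-213 + 22)² - 1*(-62957) = (-191)² + 62957 = 36481 + 62957 = 99438)
√(A + a(606, -474)) = √(99438 + (-501 + 606²)) = √(99438 + (-501 + 367236)) = √(99438 + 366735) = √466173 = 3*√51797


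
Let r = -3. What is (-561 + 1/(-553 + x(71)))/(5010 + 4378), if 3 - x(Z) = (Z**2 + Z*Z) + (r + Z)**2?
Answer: -8558617/143223328 ≈ -0.059757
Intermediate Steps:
x(Z) = 3 - (-3 + Z)**2 - 2*Z**2 (x(Z) = 3 - ((Z**2 + Z*Z) + (-3 + Z)**2) = 3 - ((Z**2 + Z**2) + (-3 + Z)**2) = 3 - (2*Z**2 + (-3 + Z)**2) = 3 - ((-3 + Z)**2 + 2*Z**2) = 3 + (-(-3 + Z)**2 - 2*Z**2) = 3 - (-3 + Z)**2 - 2*Z**2)
(-561 + 1/(-553 + x(71)))/(5010 + 4378) = (-561 + 1/(-553 + (-6 - 3*71**2 + 6*71)))/(5010 + 4378) = (-561 + 1/(-553 + (-6 - 3*5041 + 426)))/9388 = (-561 + 1/(-553 + (-6 - 15123 + 426)))*(1/9388) = (-561 + 1/(-553 - 14703))*(1/9388) = (-561 + 1/(-15256))*(1/9388) = (-561 - 1/15256)*(1/9388) = -8558617/15256*1/9388 = -8558617/143223328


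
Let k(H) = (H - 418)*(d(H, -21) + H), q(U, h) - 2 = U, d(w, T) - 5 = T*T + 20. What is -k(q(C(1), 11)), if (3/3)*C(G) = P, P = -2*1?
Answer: 194788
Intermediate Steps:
P = -2
C(G) = -2
d(w, T) = 25 + T**2 (d(w, T) = 5 + (T*T + 20) = 5 + (T**2 + 20) = 5 + (20 + T**2) = 25 + T**2)
q(U, h) = 2 + U
k(H) = (-418 + H)*(466 + H) (k(H) = (H - 418)*((25 + (-21)**2) + H) = (-418 + H)*((25 + 441) + H) = (-418 + H)*(466 + H))
-k(q(C(1), 11)) = -(-194788 + (2 - 2)**2 + 48*(2 - 2)) = -(-194788 + 0**2 + 48*0) = -(-194788 + 0 + 0) = -1*(-194788) = 194788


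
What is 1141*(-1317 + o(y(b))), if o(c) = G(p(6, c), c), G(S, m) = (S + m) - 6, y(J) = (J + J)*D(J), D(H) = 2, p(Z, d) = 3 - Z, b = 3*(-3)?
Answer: -1554042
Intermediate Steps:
b = -9
y(J) = 4*J (y(J) = (J + J)*2 = (2*J)*2 = 4*J)
G(S, m) = -6 + S + m
o(c) = -9 + c (o(c) = -6 + (3 - 1*6) + c = -6 + (3 - 6) + c = -6 - 3 + c = -9 + c)
1141*(-1317 + o(y(b))) = 1141*(-1317 + (-9 + 4*(-9))) = 1141*(-1317 + (-9 - 36)) = 1141*(-1317 - 45) = 1141*(-1362) = -1554042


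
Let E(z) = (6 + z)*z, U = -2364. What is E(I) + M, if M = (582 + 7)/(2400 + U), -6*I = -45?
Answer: 2117/18 ≈ 117.61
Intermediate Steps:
I = 15/2 (I = -⅙*(-45) = 15/2 ≈ 7.5000)
E(z) = z*(6 + z)
M = 589/36 (M = (582 + 7)/(2400 - 2364) = 589/36 ≈ 16.361)
E(I) + M = 15*(6 + 15/2)/2 + 589/36 = (15/2)*(27/2) + 589/36 = 405/4 + 589/36 = 2117/18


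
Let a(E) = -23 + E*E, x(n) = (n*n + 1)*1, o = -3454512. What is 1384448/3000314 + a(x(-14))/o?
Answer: 1166555512643/2591155179192 ≈ 0.45021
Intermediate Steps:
x(n) = 1 + n² (x(n) = (n² + 1)*1 = (1 + n²)*1 = 1 + n²)
a(E) = -23 + E²
1384448/3000314 + a(x(-14))/o = 1384448/3000314 + (-23 + (1 + (-14)²)²)/(-3454512) = 1384448*(1/3000314) + (-23 + (1 + 196)²)*(-1/3454512) = 692224/1500157 + (-23 + 197²)*(-1/3454512) = 692224/1500157 + (-23 + 38809)*(-1/3454512) = 692224/1500157 + 38786*(-1/3454512) = 692224/1500157 - 19393/1727256 = 1166555512643/2591155179192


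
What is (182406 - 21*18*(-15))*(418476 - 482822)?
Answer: -12101938296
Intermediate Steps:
(182406 - 21*18*(-15))*(418476 - 482822) = (182406 - 378*(-15))*(-64346) = (182406 + 5670)*(-64346) = 188076*(-64346) = -12101938296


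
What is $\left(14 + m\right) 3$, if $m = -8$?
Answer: $18$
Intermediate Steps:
$\left(14 + m\right) 3 = \left(14 - 8\right) 3 = 6 \cdot 3 = 18$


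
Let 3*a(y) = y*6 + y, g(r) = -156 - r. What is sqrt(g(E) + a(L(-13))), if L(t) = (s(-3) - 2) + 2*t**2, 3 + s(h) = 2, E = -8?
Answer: sqrt(5703)/3 ≈ 25.173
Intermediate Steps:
s(h) = -1 (s(h) = -3 + 2 = -1)
L(t) = -3 + 2*t**2 (L(t) = (-1 - 2) + 2*t**2 = -3 + 2*t**2)
a(y) = 7*y/3 (a(y) = (y*6 + y)/3 = (6*y + y)/3 = (7*y)/3 = 7*y/3)
sqrt(g(E) + a(L(-13))) = sqrt((-156 - 1*(-8)) + 7*(-3 + 2*(-13)**2)/3) = sqrt((-156 + 8) + 7*(-3 + 2*169)/3) = sqrt(-148 + 7*(-3 + 338)/3) = sqrt(-148 + (7/3)*335) = sqrt(-148 + 2345/3) = sqrt(1901/3) = sqrt(5703)/3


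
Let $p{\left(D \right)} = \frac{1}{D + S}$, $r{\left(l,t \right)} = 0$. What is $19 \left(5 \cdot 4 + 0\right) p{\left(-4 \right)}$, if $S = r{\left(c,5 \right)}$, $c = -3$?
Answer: $-95$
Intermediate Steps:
$S = 0$
$p{\left(D \right)} = \frac{1}{D}$ ($p{\left(D \right)} = \frac{1}{D + 0} = \frac{1}{D}$)
$19 \left(5 \cdot 4 + 0\right) p{\left(-4 \right)} = \frac{19 \left(5 \cdot 4 + 0\right)}{-4} = 19 \left(20 + 0\right) \left(- \frac{1}{4}\right) = 19 \cdot 20 \left(- \frac{1}{4}\right) = 380 \left(- \frac{1}{4}\right) = -95$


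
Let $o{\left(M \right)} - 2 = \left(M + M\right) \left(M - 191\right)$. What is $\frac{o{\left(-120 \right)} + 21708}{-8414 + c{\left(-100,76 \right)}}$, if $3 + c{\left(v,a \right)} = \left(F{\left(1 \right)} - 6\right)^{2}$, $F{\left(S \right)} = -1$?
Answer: $- \frac{48175}{4184} \approx -11.514$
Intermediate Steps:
$o{\left(M \right)} = 2 + 2 M \left(-191 + M\right)$ ($o{\left(M \right)} = 2 + \left(M + M\right) \left(M - 191\right) = 2 + 2 M \left(-191 + M\right)$)
$c{\left(v,a \right)} = 46$ ($c{\left(v,a \right)} = -3 + \left(-1 - 6\right)^{2} = -3 + \left(-7\right)^{2} = -3 + 49 = 46$)
$\frac{o{\left(-120 \right)} + 21708}{-8414 + c{\left(-100,76 \right)}} = \frac{\left(2 - -45840 + 2 \left(-120\right)^{2}\right) + 21708}{-8414 + 46} = \frac{\left(2 + 45840 + 2 \cdot 14400\right) + 21708}{-8368} = \left(\left(2 + 45840 + 28800\right) + 21708\right) \left(- \frac{1}{8368}\right) = \left(74642 + 21708\right) \left(- \frac{1}{8368}\right) = 96350 \left(- \frac{1}{8368}\right) = - \frac{48175}{4184}$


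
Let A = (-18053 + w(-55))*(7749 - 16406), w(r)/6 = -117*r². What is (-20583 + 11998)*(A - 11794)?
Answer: -159164572561545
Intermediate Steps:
w(r) = -702*r² (w(r) = 6*(-117*r²) = -702*r²)
A = 18539857171 (A = (-18053 - 702*(-55)²)*(7749 - 16406) = (-18053 - 702*3025)*(-8657) = (-18053 - 2123550)*(-8657) = -2141603*(-8657) = 18539857171)
(-20583 + 11998)*(A - 11794) = (-20583 + 11998)*(18539857171 - 11794) = -8585*18539845377 = -159164572561545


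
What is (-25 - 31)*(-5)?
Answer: 280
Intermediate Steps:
(-25 - 31)*(-5) = -56*(-5) = 280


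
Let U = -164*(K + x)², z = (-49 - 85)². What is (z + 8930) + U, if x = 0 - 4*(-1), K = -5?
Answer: 26722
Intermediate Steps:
z = 17956 (z = (-134)² = 17956)
x = 4 (x = 0 + 4 = 4)
U = -164 (U = -164*(-5 + 4)² = -164*(-1)² = -164*1 = -164)
(z + 8930) + U = (17956 + 8930) - 164 = 26886 - 164 = 26722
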